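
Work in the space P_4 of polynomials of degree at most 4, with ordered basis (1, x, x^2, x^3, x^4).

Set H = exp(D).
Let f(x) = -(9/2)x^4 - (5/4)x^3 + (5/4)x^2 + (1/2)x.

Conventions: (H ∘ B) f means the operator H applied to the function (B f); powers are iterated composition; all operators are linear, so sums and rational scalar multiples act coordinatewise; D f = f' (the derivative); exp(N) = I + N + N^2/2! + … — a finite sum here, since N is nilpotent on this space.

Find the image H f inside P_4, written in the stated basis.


order-1 term: -18x^3 - (15/4)x^2 + (5/2)x + 1/2
order-2 term: -27x^2 - (15/4)x + 5/4
order-3 term: -18x - 5/4
order-4 term: -9/2
the series for exp(D) f terminates at order 4
exp(D) f = -(9/2)x^4 - (77/4)x^3 - (59/2)x^2 - (75/4)x - 4

g(x) = -(9/2)x^4 - (77/4)x^3 - (59/2)x^2 - (75/4)x - 4


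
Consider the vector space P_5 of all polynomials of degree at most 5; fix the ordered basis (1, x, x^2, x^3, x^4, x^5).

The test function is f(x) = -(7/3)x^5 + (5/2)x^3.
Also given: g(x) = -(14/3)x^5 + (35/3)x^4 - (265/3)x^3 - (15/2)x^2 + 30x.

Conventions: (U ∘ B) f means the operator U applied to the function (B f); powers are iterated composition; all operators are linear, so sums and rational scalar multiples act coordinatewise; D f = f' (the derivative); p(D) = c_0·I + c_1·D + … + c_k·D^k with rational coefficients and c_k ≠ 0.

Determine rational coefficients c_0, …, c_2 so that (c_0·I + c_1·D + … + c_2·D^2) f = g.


c_0 = 2, c_1 = -1, c_2 = 2

D^0 f = -(7/3)x^5 + (5/2)x^3
D^1 f = -(35/3)x^4 + (15/2)x^2
D^2 f = -(140/3)x^3 + 15x
matching coefficients of g against c_0 f + c_1 Df + … from the top degree down determines the c_i
solution: c_0 = 2, c_1 = -1, c_2 = 2


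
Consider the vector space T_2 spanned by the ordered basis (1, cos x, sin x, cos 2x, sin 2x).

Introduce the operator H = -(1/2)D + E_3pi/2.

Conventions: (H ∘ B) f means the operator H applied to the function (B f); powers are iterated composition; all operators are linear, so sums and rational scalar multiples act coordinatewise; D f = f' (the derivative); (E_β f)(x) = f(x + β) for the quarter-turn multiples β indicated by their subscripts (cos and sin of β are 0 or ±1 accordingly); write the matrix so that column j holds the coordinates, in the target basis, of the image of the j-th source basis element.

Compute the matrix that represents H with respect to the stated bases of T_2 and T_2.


the matrix is [[1, 0, 0, 0, 0]; [0, 0, -3/2, 0, 0]; [0, 3/2, 0, 0, 0]; [0, 0, 0, -1, -1]; [0, 0, 0, 1, -1]] (rows listed top to bottom)

image of 1: 1
image of cos x: (3/2)sin x
image of sin x: -(3/2)cos x
image of cos 2x: -cos 2x + sin 2x
image of sin 2x: -cos 2x - sin 2x
each image's coordinates form column j of the matrix


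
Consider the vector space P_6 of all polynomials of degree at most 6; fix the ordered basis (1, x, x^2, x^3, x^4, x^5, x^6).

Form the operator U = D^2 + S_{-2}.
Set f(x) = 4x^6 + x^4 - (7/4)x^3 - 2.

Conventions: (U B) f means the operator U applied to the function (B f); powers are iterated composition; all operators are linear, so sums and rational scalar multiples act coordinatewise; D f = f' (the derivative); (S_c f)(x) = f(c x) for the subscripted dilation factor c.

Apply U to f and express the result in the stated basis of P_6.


the image equals g(x) = 256x^6 + 136x^4 + 14x^3 + 12x^2 - (21/2)x - 2

D f = 24x^5 + 4x^3 - (21/4)x^2
D D f = 120x^4 + 12x^2 - (21/2)x
S_{-2} f = 256x^6 + 16x^4 + 14x^3 - 2
(D^2 + S_{-2}) f = 256x^6 + 136x^4 + 14x^3 + 12x^2 - (21/2)x - 2


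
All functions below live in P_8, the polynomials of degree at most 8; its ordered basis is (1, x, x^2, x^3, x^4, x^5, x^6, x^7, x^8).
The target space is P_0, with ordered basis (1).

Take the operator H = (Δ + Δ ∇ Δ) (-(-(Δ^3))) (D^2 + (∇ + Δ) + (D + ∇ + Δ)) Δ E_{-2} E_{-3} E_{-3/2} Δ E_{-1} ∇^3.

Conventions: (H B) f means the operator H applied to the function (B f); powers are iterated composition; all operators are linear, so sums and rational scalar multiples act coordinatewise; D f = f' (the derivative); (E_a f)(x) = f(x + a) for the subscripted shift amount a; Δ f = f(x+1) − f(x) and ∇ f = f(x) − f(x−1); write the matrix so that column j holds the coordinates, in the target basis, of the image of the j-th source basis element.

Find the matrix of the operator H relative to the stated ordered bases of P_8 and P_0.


image of 1: 0
image of x: 0
image of x^2: 0
image of x^3: 0
image of x^4: 0
image of x^5: 0
image of x^6: 0
image of x^7: 0
image of x^8: 0
each image's coordinates form column j of the matrix

the matrix is [[0, 0, 0, 0, 0, 0, 0, 0, 0]] (rows listed top to bottom)


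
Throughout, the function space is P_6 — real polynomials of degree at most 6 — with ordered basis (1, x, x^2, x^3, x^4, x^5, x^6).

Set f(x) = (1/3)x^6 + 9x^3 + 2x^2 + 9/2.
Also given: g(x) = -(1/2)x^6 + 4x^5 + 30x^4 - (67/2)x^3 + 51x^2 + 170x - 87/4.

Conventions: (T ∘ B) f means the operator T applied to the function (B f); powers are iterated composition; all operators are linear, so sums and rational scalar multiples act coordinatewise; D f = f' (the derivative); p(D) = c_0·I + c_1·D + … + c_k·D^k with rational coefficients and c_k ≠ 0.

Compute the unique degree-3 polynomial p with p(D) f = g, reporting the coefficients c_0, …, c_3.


D^0 f = (1/3)x^6 + 9x^3 + 2x^2 + 9/2
D^1 f = 2x^5 + 27x^2 + 4x
D^2 f = 10x^4 + 54x + 4
D^3 f = 40x^3 + 54
matching coefficients of g against c_0 f + c_1 Df + … from the top degree down determines the c_i
solution: c_0 = -3/2, c_1 = 2, c_2 = 3, c_3 = -1/2

c_0 = -3/2, c_1 = 2, c_2 = 3, c_3 = -1/2


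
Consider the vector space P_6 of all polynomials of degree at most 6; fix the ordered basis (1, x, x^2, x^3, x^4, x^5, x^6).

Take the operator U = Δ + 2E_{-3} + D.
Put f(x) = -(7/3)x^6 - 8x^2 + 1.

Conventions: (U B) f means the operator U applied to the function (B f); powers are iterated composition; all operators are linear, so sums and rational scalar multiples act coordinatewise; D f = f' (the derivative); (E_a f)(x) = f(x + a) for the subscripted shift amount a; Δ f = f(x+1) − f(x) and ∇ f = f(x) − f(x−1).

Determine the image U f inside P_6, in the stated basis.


the result is g(x) = -(14/3)x^6 + 56x^5 - 665x^4 + (7420/3)x^3 - 5721x^2 + 6854x - 10663/3

Δ f = -14x^5 - 35x^4 - (140/3)x^3 - 35x^2 - 30x - 31/3
E_{-3} f = -(7/3)x^6 + 42x^5 - 315x^4 + 1260x^3 - 2843x^2 + 3450x - 1772
(2E_{-3}) f = -(14/3)x^6 + 84x^5 - 630x^4 + 2520x^3 - 5686x^2 + 6900x - 3544
D f = -14x^5 - 16x
(Δ + 2E_{-3} + D) f = -(14/3)x^6 + 56x^5 - 665x^4 + (7420/3)x^3 - 5721x^2 + 6854x - 10663/3


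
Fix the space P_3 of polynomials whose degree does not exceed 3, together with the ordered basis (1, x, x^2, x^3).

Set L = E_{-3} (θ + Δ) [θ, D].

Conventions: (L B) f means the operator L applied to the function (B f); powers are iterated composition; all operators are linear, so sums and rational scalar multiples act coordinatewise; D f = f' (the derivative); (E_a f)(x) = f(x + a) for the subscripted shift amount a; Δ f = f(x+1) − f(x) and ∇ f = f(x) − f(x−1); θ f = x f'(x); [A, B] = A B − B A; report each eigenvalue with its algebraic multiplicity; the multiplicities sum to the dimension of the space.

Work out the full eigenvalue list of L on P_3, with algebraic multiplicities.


λ = 0 (multiplicity 4)

image of 1: 0
image of x: 0
image of x^2: -2x + 4
image of x^3: -6x^2 + 30x - 39
the matrix is upper triangular; its diagonal is (0, 0, 0, 0)
for a triangular matrix the eigenvalues are the diagonal entries, with algebraic multiplicity their repetition count


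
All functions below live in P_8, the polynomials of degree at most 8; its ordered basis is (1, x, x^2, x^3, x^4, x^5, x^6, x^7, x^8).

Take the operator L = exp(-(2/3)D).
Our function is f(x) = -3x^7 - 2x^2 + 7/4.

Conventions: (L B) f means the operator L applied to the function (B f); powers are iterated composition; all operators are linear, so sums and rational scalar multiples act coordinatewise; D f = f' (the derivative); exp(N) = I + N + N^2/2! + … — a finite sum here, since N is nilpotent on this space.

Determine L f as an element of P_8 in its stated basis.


the result is g(x) = -3x^7 + 14x^6 - 28x^5 + (280/9)x^4 - (560/27)x^3 + (170/27)x^2 + (200/243)x + 3023/2916

order-1 term: 14x^6 + (8/3)x
order-2 term: -28x^5 - 8/9
order-3 term: (280/9)x^4
order-4 term: -(560/27)x^3
order-5 term: (224/27)x^2
order-6 term: -(448/243)x
order-7 term: 128/729
the series for exp(-(2/3)D) f terminates at order 7
exp(-(2/3)D) f = -3x^7 + 14x^6 - 28x^5 + (280/9)x^4 - (560/27)x^3 + (170/27)x^2 + (200/243)x + 3023/2916


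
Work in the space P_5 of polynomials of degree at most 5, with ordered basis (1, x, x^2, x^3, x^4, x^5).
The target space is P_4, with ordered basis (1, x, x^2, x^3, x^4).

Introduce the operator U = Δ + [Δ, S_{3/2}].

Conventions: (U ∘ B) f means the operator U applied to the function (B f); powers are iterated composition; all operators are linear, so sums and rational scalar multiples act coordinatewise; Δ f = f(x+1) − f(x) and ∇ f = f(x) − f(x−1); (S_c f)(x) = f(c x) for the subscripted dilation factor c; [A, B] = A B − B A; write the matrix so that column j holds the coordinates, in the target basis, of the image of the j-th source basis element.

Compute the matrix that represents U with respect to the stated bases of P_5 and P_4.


image of 1: 0
image of x: 3/2
image of x^2: (7/2)x + 9/4
image of x^3: (51/8)x^2 + (69/8)x + 27/8
image of x^4: (43/4)x^3 + (183/8)x^2 + (73/4)x + 81/16
image of x^5: (565/32)x^4 + (835/16)x^3 + (1015/16)x^2 + (1135/32)x + 243/32
each image's coordinates form column j of the matrix

the matrix is [[0, 3/2, 9/4, 27/8, 81/16, 243/32]; [0, 0, 7/2, 69/8, 73/4, 1135/32]; [0, 0, 0, 51/8, 183/8, 1015/16]; [0, 0, 0, 0, 43/4, 835/16]; [0, 0, 0, 0, 0, 565/32]] (rows listed top to bottom)


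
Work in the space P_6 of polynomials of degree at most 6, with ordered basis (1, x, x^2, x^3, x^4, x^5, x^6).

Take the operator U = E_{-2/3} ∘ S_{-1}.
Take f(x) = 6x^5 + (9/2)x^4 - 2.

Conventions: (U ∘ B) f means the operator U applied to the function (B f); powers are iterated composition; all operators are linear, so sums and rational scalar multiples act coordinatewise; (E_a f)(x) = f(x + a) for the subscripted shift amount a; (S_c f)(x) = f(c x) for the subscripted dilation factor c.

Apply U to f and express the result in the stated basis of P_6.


the image equals g(x) = -6x^5 + (49/2)x^4 - (116/3)x^3 + (268/9)x^2 - (304/27)x - 26/81

S_{-1} f = -6x^5 + (9/2)x^4 - 2
E_{-2/3} S_{-1} f = -6x^5 + (49/2)x^4 - (116/3)x^3 + (268/9)x^2 - (304/27)x - 26/81


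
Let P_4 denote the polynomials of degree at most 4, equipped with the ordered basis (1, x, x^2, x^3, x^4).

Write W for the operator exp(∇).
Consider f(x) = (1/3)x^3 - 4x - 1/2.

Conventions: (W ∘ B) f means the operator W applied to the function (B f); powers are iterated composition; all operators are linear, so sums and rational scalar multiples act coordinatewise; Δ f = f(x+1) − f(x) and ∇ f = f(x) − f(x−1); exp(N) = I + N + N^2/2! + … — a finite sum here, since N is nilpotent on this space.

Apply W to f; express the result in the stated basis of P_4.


g(x) = (1/3)x^3 + x^2 - 4x - 29/6

order-1 term: x^2 - x - 11/3
order-2 term: x - 1
order-3 term: 1/3
the series for exp(∇) f terminates at order 3
exp(∇) f = (1/3)x^3 + x^2 - 4x - 29/6


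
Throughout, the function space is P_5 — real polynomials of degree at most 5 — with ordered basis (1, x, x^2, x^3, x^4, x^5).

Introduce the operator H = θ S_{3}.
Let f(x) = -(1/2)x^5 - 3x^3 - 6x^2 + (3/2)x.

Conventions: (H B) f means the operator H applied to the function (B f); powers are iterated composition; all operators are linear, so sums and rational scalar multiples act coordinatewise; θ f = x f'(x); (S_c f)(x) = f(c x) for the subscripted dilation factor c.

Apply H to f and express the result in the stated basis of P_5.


the result is g(x) = -(1215/2)x^5 - 243x^3 - 108x^2 + (9/2)x

S_{3} f = -(243/2)x^5 - 81x^3 - 54x^2 + (9/2)x
θ S_{3} f = -(1215/2)x^5 - 243x^3 - 108x^2 + (9/2)x


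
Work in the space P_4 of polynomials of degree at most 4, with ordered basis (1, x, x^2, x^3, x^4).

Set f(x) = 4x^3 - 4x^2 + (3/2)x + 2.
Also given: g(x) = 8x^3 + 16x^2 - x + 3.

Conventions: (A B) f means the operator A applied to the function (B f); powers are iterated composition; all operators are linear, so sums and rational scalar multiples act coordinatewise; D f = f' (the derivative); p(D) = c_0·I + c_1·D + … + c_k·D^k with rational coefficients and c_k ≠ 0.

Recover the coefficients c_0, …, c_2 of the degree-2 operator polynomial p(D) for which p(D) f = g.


c_0 = 2, c_1 = 2, c_2 = 1/2

D^0 f = 4x^3 - 4x^2 + (3/2)x + 2
D^1 f = 12x^2 - 8x + 3/2
D^2 f = 24x - 8
matching coefficients of g against c_0 f + c_1 Df + … from the top degree down determines the c_i
solution: c_0 = 2, c_1 = 2, c_2 = 1/2


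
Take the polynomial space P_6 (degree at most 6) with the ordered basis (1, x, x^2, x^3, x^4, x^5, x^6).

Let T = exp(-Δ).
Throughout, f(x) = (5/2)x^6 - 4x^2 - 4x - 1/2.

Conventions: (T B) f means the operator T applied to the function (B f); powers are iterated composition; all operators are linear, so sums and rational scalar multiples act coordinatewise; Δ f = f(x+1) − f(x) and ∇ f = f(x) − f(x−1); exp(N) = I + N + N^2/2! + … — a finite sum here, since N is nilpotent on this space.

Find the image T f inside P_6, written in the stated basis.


order-1 term: -15x^5 - (75/2)x^4 - 50x^3 - (75/2)x^2 - 7x + 11/2
order-2 term: (75/2)x^4 + 150x^3 + (525/2)x^2 + 225x + 147/2
order-3 term: -50x^3 - 225x^2 - 375x - 225
order-4 term: (75/2)x^2 + 150x + 325/2
order-5 term: -15x - 75/2
order-6 term: 5/2
the series for exp(-Δ) f terminates at order 6
exp(-Δ) f = (5/2)x^6 - 15x^5 + 50x^3 + (67/2)x^2 - 26x - 19

the image equals g(x) = (5/2)x^6 - 15x^5 + 50x^3 + (67/2)x^2 - 26x - 19


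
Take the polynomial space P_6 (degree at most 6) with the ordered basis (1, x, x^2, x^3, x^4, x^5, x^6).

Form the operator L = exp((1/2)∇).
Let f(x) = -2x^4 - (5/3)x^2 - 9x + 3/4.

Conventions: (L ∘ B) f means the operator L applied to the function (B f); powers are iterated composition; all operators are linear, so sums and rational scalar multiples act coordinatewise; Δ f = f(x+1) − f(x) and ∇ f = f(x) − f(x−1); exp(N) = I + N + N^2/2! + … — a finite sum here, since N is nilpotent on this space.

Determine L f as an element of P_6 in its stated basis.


the result is g(x) = -2x^4 - 4x^3 + (4/3)x^2 - (29/3)x - 107/24

order-1 term: -4x^3 + 6x^2 - (17/3)x - 8/3
order-2 term: -3x^2 + 6x - 47/12
order-3 term: -x + 3/2
order-4 term: -1/8
the series for exp((1/2)∇) f terminates at order 4
exp((1/2)∇) f = -2x^4 - 4x^3 + (4/3)x^2 - (29/3)x - 107/24


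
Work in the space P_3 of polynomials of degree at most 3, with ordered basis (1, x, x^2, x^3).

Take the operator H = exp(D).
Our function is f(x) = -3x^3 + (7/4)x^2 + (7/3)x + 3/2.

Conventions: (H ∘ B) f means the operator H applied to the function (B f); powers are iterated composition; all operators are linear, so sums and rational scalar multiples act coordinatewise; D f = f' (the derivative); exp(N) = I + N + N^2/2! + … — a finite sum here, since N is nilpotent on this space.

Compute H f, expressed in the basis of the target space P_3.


order-1 term: -9x^2 + (7/2)x + 7/3
order-2 term: -9x + 7/4
order-3 term: -3
the series for exp(D) f terminates at order 3
exp(D) f = -3x^3 - (29/4)x^2 - (19/6)x + 31/12

g(x) = -3x^3 - (29/4)x^2 - (19/6)x + 31/12


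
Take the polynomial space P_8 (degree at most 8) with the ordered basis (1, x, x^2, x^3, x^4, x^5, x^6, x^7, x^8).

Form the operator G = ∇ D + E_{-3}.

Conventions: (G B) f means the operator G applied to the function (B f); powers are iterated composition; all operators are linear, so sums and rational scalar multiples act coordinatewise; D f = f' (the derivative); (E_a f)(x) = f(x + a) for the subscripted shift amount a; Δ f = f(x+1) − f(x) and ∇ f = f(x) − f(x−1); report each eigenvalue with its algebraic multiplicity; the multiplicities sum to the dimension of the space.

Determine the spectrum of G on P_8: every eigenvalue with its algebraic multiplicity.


λ = 1 (multiplicity 9)

image of 1: 1
image of x: x - 3
image of x^2: x^2 - 6x + 11
image of x^3: x^3 - 9x^2 + 33x - 30
image of x^4: x^4 - 12x^3 + 66x^2 - 120x + 85
image of x^5: x^5 - 15x^4 + 110x^3 - 300x^2 + 425x - 248
image of x^6: x^6 - 18x^5 + 165x^4 - 600x^3 + 1275x^2 - 1488x + 735
image of x^7: x^7 - 21x^6 + 231x^5 - 1050x^4 + 2975x^3 - 5208x^2 + 5145x - 2194
image of x^8: x^8 - 24x^7 + 308x^6 - 1680x^5 + 5950x^4 - 13888x^3 + 20580x^2 - 17552x + 6569
the matrix is upper triangular; its diagonal is (1, 1, 1, 1, 1, 1, 1, 1, 1)
for a triangular matrix the eigenvalues are the diagonal entries, with algebraic multiplicity their repetition count


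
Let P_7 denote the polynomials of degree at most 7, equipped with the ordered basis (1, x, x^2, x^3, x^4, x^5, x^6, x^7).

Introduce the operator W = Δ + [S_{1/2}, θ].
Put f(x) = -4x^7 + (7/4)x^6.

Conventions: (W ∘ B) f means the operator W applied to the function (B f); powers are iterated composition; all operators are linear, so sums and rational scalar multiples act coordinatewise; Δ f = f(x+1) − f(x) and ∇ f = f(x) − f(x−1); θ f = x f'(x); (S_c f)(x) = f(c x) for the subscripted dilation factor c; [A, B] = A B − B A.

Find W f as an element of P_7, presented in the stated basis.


g(x) = -28x^6 - (147/2)x^5 - (455/4)x^4 - 105x^3 - (231/4)x^2 - (35/2)x - 9/4

Δ f = -28x^6 - (147/2)x^5 - (455/4)x^4 - 105x^3 - (231/4)x^2 - (35/2)x - 9/4
θ f = -28x^7 + (21/2)x^6
S_{1/2} θ f = -(7/32)x^7 + (21/128)x^6
S_{1/2} f = -(1/32)x^7 + (7/256)x^6
θ S_{1/2} f = -(7/32)x^7 + (21/128)x^6
[S_{1/2}, θ] f = 0
(Δ + [S_{1/2}, θ]) f = -28x^6 - (147/2)x^5 - (455/4)x^4 - 105x^3 - (231/4)x^2 - (35/2)x - 9/4


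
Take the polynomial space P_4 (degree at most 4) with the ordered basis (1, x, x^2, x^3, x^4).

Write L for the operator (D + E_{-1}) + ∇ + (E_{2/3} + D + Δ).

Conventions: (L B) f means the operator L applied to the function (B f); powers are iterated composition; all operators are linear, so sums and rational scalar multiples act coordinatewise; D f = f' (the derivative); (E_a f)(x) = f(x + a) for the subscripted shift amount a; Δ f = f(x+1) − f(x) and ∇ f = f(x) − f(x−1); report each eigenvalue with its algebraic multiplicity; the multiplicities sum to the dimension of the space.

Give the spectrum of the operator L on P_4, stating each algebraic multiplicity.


λ = 2 (multiplicity 5)

image of 1: 2
image of x: 2x + 11/3
image of x^2: 2x^2 + (22/3)x + 13/9
image of x^3: 2x^3 + 11x^2 + (13/3)x + 35/27
image of x^4: 2x^4 + (44/3)x^3 + (26/3)x^2 + (140/27)x + 97/81
the matrix is upper triangular; its diagonal is (2, 2, 2, 2, 2)
for a triangular matrix the eigenvalues are the diagonal entries, with algebraic multiplicity their repetition count


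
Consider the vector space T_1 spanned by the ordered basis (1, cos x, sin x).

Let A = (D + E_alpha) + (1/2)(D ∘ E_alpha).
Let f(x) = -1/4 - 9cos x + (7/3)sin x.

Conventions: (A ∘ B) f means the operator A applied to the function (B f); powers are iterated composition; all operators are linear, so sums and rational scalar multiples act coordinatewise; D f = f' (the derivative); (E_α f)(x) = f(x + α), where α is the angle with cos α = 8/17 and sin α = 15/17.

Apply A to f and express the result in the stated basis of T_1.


g(x) = -1/4 + (159/34)cos x + (1951/102)sin x

D f = (7/3)cos x + 9sin x
E_alpha f = -1/4 - (37/17)cos x + (461/51)sin x
(D + E_alpha) f = -1/4 + (8/51)cos x + (920/51)sin x
E_alpha f = -1/4 - (37/17)cos x + (461/51)sin x
D E_alpha f = (461/51)cos x + (37/17)sin x
((1/2)(D ∘ E_alpha)) f = (461/102)cos x + (37/34)sin x
((D + E_alpha) + (1/2)(D ∘ E_alpha)) f = -1/4 + (159/34)cos x + (1951/102)sin x


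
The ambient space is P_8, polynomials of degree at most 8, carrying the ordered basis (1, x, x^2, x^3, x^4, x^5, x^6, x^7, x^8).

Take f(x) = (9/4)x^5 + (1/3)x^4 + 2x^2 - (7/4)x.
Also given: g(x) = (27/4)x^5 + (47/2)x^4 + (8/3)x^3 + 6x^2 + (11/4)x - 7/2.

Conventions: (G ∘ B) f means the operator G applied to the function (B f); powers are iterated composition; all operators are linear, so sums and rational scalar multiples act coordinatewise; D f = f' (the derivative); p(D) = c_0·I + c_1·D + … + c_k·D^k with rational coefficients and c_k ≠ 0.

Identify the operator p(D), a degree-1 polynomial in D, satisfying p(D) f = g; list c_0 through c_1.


D^0 f = (9/4)x^5 + (1/3)x^4 + 2x^2 - (7/4)x
D^1 f = (45/4)x^4 + (4/3)x^3 + 4x - 7/4
matching coefficients of g against c_0 f + c_1 Df + … from the top degree down determines the c_i
solution: c_0 = 3, c_1 = 2

c_0 = 3, c_1 = 2


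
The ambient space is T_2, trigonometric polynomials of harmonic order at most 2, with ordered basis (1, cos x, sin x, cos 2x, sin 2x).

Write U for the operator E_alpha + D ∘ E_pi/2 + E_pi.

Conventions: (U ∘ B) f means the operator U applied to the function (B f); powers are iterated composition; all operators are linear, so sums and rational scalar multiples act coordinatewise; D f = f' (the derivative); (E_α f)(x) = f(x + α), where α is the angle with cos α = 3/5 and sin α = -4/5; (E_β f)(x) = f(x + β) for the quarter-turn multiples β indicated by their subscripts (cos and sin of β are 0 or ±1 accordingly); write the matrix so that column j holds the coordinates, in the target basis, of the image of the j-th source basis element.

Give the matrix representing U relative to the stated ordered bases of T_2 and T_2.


image of 1: 2
image of cos x: -(7/5)cos x + (4/5)sin x
image of sin x: -(4/5)cos x - (7/5)sin x
image of cos 2x: (18/25)cos 2x + (74/25)sin 2x
image of sin 2x: -(74/25)cos 2x + (18/25)sin 2x
each image's coordinates form column j of the matrix

the matrix is [[2, 0, 0, 0, 0]; [0, -7/5, -4/5, 0, 0]; [0, 4/5, -7/5, 0, 0]; [0, 0, 0, 18/25, -74/25]; [0, 0, 0, 74/25, 18/25]] (rows listed top to bottom)


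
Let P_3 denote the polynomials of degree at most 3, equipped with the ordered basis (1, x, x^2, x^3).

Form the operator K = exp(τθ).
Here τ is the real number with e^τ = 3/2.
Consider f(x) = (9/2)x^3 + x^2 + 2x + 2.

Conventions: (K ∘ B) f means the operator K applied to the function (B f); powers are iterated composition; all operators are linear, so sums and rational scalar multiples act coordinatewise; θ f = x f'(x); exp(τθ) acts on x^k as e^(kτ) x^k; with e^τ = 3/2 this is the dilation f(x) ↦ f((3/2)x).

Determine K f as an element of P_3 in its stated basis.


g(x) = (243/16)x^3 + (9/4)x^2 + 3x + 2

exp(τθ) x^k = e^(kτ) x^k; with e^τ = 3/2 this sends x^k to (3/2)^k x^k
x ↦ 3/2 x
x^2 ↦ 9/4 x^2
x^3 ↦ 27/8 x^3
applying this coordinatewise to f: exp(τθ) f = (243/16)x^3 + (9/4)x^2 + 3x + 2


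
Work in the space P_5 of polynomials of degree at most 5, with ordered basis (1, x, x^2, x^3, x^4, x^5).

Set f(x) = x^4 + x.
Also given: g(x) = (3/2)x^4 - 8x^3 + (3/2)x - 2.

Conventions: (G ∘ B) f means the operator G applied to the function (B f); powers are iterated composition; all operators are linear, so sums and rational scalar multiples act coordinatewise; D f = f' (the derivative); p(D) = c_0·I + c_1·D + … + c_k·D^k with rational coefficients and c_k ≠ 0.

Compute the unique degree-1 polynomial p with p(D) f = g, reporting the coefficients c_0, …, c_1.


D^0 f = x^4 + x
D^1 f = 4x^3 + 1
matching coefficients of g against c_0 f + c_1 Df + … from the top degree down determines the c_i
solution: c_0 = 3/2, c_1 = -2

p(D) = (3/2)·I − 2·D, i.e. c_0 = 3/2, c_1 = -2


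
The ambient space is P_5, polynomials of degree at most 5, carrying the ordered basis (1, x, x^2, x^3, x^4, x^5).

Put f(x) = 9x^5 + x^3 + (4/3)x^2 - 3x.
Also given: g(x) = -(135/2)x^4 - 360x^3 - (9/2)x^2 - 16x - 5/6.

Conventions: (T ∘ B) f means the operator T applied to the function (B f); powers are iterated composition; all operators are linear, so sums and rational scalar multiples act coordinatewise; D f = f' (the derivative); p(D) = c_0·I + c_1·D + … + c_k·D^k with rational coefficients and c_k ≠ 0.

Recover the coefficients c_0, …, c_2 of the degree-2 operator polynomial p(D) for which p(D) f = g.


c_0 = 0, c_1 = -3/2, c_2 = -2

D^0 f = 9x^5 + x^3 + (4/3)x^2 - 3x
D^1 f = 45x^4 + 3x^2 + (8/3)x - 3
D^2 f = 180x^3 + 6x + 8/3
matching coefficients of g against c_0 f + c_1 Df + … from the top degree down determines the c_i
solution: c_0 = 0, c_1 = -3/2, c_2 = -2


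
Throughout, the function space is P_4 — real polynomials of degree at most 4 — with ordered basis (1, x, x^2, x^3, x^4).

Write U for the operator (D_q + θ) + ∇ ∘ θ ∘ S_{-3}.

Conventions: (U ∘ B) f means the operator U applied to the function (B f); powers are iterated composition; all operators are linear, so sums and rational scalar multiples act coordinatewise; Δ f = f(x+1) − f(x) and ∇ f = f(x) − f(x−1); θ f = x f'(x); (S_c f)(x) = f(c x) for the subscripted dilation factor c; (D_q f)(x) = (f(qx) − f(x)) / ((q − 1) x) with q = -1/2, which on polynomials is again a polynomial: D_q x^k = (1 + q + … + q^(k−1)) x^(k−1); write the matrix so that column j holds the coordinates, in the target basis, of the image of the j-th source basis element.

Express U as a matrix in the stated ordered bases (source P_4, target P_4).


image of 1: 0
image of x: x - 2
image of x^2: 2x^2 + (73/2)x - 18
image of x^3: 3x^3 - (969/4)x^2 + 243x - 81
image of x^4: 4x^4 + (10373/8)x^3 - 1944x^2 + 1296x - 324
each image's coordinates form column j of the matrix

the matrix is [[0, -2, -18, -81, -324]; [0, 1, 73/2, 243, 1296]; [0, 0, 2, -969/4, -1944]; [0, 0, 0, 3, 10373/8]; [0, 0, 0, 0, 4]] (rows listed top to bottom)


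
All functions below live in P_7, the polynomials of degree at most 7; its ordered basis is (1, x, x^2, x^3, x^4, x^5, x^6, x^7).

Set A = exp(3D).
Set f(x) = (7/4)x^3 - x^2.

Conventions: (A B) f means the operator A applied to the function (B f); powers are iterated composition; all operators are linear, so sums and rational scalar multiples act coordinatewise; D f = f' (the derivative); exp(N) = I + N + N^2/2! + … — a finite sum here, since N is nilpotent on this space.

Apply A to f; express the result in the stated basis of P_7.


the result is g(x) = (7/4)x^3 + (59/4)x^2 + (165/4)x + 153/4

order-1 term: (63/4)x^2 - 6x
order-2 term: (189/4)x - 9
order-3 term: 189/4
the series for exp(3D) f terminates at order 3
exp(3D) f = (7/4)x^3 + (59/4)x^2 + (165/4)x + 153/4


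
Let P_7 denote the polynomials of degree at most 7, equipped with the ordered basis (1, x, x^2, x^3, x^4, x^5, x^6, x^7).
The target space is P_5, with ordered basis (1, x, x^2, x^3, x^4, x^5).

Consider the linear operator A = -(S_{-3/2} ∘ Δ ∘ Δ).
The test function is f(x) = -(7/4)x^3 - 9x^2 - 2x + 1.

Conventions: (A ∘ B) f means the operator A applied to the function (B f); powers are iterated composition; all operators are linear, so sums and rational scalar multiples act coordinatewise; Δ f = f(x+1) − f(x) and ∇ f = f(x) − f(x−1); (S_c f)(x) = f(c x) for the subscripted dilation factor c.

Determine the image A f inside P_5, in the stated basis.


Δ f = -(21/4)x^2 - (93/4)x - 51/4
Δ Δ f = -(21/2)x - 57/2
S_{-3/2} Δ Δ f = (63/4)x - 57/2
(-(S_{-3/2} ∘ Δ ∘ Δ)) f = -(63/4)x + 57/2

g(x) = -(63/4)x + 57/2


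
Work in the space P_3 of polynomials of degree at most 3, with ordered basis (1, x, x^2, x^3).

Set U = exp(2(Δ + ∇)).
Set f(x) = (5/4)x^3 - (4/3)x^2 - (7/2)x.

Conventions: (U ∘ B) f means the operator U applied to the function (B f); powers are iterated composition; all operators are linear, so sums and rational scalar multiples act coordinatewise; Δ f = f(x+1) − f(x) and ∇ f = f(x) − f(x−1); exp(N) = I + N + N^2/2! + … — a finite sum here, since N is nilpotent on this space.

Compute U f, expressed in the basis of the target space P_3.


the image equals g(x) = (5/4)x^3 + (41/3)x^2 + (275/6)x + 149/3

order-1 term: 15x^2 - (32/3)x - 9
order-2 term: 60x - 64/3
order-3 term: 80
the series for exp(2(Δ + ∇)) f terminates at order 3
exp(2(Δ + ∇)) f = (5/4)x^3 + (41/3)x^2 + (275/6)x + 149/3


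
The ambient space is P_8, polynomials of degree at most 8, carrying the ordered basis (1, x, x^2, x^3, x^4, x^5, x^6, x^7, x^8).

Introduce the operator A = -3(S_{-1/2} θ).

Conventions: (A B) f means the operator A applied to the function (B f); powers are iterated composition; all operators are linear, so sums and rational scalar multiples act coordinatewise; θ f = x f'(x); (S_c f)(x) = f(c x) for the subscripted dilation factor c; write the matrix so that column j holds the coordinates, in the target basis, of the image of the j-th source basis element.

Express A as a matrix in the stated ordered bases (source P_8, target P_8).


image of 1: 0
image of x: (3/2)x
image of x^2: -(3/2)x^2
image of x^3: (9/8)x^3
image of x^4: -(3/4)x^4
image of x^5: (15/32)x^5
image of x^6: -(9/32)x^6
image of x^7: (21/128)x^7
image of x^8: -(3/32)x^8
each image's coordinates form column j of the matrix

the matrix is [[0, 0, 0, 0, 0, 0, 0, 0, 0]; [0, 3/2, 0, 0, 0, 0, 0, 0, 0]; [0, 0, -3/2, 0, 0, 0, 0, 0, 0]; [0, 0, 0, 9/8, 0, 0, 0, 0, 0]; [0, 0, 0, 0, -3/4, 0, 0, 0, 0]; [0, 0, 0, 0, 0, 15/32, 0, 0, 0]; [0, 0, 0, 0, 0, 0, -9/32, 0, 0]; [0, 0, 0, 0, 0, 0, 0, 21/128, 0]; [0, 0, 0, 0, 0, 0, 0, 0, -3/32]] (rows listed top to bottom)


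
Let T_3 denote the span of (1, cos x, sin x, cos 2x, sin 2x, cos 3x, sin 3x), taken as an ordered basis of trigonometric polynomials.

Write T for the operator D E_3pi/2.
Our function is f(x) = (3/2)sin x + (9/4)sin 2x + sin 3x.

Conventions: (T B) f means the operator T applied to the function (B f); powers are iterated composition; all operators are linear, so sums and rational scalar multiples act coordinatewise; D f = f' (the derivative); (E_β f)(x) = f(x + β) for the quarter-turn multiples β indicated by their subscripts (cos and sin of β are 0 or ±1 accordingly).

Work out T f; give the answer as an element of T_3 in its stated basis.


E_3pi/2 f = -(3/2)cos x - (9/4)sin 2x + cos 3x
D E_3pi/2 f = (3/2)sin x - (9/2)cos 2x - 3sin 3x

the result is g(x) = (3/2)sin x - (9/2)cos 2x - 3sin 3x


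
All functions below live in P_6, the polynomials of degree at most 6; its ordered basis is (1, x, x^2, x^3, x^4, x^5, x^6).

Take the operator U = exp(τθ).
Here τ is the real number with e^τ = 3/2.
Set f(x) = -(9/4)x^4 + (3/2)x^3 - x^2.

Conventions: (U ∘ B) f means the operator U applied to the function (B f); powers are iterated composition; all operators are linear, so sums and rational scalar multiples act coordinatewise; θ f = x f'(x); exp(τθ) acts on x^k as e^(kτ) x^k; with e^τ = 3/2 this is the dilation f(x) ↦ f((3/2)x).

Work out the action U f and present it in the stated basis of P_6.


exp(τθ) x^k = e^(kτ) x^k; with e^τ = 3/2 this sends x^k to (3/2)^k x^k
x^2 ↦ 9/4 x^2
x^3 ↦ 27/8 x^3
x^4 ↦ 81/16 x^4
applying this coordinatewise to f: exp(τθ) f = -(729/64)x^4 + (81/16)x^3 - (9/4)x^2

the result is g(x) = -(729/64)x^4 + (81/16)x^3 - (9/4)x^2


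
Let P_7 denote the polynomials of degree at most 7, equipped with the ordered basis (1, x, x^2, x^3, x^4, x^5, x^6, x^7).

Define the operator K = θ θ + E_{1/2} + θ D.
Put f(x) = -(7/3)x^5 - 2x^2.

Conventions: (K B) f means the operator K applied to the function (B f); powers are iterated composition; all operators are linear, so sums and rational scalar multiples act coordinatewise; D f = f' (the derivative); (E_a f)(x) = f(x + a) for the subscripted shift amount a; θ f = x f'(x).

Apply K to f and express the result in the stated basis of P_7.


θ f = -(35/3)x^5 - 4x^2
θ θ f = -(175/3)x^5 - 8x^2
E_{1/2} f = -(7/3)x^5 - (35/6)x^4 - (35/6)x^3 - (59/12)x^2 - (131/48)x - 55/96
D f = -(35/3)x^4 - 4x
θ D f = -(140/3)x^4 - 4x
(θ θ + E_{1/2} + θ D) f = -(182/3)x^5 - (105/2)x^4 - (35/6)x^3 - (155/12)x^2 - (323/48)x - 55/96

the image equals g(x) = -(182/3)x^5 - (105/2)x^4 - (35/6)x^3 - (155/12)x^2 - (323/48)x - 55/96


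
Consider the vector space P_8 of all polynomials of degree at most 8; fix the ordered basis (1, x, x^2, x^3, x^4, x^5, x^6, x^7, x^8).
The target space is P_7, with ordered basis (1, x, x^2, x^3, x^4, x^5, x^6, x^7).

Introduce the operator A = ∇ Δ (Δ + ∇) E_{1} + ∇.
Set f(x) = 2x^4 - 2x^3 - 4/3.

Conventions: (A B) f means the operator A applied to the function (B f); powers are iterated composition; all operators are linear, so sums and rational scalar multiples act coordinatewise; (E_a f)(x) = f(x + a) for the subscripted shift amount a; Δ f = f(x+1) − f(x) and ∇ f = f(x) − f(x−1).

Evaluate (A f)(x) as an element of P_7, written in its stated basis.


E_{1} f = 2x^4 + 6x^3 + 6x^2 + 2x - 4/3
Δ E_{1} f = 8x^3 + 30x^2 + 38x + 16
∇ E_{1} f = 8x^3 + 6x^2 + 2x
(Δ + ∇) E_{1} f = 16x^3 + 36x^2 + 40x + 16
Δ (Δ + ∇) E_{1} f = 48x^2 + 120x + 92
∇ Δ (Δ + ∇) E_{1} f = 96x + 72
∇ f = 8x^3 - 18x^2 + 14x - 4
(∇ Δ (Δ + ∇) E_{1} + ∇) f = 8x^3 - 18x^2 + 110x + 68

the result is g(x) = 8x^3 - 18x^2 + 110x + 68


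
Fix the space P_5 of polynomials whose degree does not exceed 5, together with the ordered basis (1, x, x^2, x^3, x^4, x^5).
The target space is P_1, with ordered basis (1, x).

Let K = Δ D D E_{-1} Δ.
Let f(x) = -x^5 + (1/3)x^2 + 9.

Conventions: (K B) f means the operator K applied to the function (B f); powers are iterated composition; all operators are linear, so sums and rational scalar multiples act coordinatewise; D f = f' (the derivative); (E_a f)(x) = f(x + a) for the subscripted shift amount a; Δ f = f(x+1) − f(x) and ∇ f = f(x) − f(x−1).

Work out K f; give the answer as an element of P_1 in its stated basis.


Δ f = -5x^4 - 10x^3 - 10x^2 - (13/3)x - 2/3
E_{-1} Δ f = -5x^4 + 10x^3 - 10x^2 + (17/3)x - 4/3
D (E_{-1} Δ) f = -20x^3 + 30x^2 - 20x + 17/3
D D (E_{-1} Δ) f = -60x^2 + 60x - 20
Δ (D D) (E_{-1} Δ) f = -120x

the result is g(x) = -120x


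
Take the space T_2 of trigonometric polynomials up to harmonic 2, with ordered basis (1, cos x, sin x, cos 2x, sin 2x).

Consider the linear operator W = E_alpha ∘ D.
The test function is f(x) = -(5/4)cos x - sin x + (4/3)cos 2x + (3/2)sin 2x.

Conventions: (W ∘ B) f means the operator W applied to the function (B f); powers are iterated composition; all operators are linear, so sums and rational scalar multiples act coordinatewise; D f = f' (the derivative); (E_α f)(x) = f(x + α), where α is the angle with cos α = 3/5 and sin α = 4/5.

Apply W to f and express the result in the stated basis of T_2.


the image equals g(x) = (2/5)cos x + (31/20)sin x - (17/5)cos 2x - (32/15)sin 2x

D f = -cos x + (5/4)sin x + 3cos 2x - (8/3)sin 2x
E_alpha D f = (2/5)cos x + (31/20)sin x - (17/5)cos 2x - (32/15)sin 2x


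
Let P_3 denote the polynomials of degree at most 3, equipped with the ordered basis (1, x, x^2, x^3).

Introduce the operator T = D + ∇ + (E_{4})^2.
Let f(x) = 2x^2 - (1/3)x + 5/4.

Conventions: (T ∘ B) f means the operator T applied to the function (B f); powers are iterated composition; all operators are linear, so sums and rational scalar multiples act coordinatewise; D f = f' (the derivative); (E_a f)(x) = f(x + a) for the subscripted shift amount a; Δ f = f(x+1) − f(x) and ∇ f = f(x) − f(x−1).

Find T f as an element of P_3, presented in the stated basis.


D f = 4x - 1/3
∇ f = 4x - 7/3
E_{4} f = 2x^2 + (47/3)x + 383/12
E_{4} E_{4} f = 2x^2 + (95/3)x + 1519/12
(D + ∇ + (E_{4})^2) f = 2x^2 + (119/3)x + 1487/12

the result is g(x) = 2x^2 + (119/3)x + 1487/12


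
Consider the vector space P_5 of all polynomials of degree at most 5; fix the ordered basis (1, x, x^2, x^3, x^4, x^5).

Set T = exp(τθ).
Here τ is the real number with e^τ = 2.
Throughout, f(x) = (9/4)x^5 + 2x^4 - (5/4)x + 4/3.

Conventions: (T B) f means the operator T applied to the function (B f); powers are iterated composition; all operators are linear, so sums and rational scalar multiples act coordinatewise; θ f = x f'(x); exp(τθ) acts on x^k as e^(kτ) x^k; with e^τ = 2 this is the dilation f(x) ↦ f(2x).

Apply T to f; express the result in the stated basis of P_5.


g(x) = 72x^5 + 32x^4 - (5/2)x + 4/3

exp(τθ) x^k = e^(kτ) x^k; with e^τ = 2 this sends x^k to 2^k x^k
x ↦ 2 x
x^4 ↦ 16 x^4
x^5 ↦ 32 x^5
applying this coordinatewise to f: exp(τθ) f = 72x^5 + 32x^4 - (5/2)x + 4/3


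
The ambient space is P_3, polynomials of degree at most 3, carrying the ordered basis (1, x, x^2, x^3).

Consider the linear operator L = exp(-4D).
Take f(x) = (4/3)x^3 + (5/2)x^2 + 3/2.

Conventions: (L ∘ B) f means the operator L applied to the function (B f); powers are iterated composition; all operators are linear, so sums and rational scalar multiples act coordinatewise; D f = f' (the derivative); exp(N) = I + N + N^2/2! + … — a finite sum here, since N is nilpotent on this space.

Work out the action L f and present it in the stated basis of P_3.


order-1 term: -16x^2 - 20x
order-2 term: 64x + 40
order-3 term: -256/3
the series for exp(-4D) f terminates at order 3
exp(-4D) f = (4/3)x^3 - (27/2)x^2 + 44x - 263/6

g(x) = (4/3)x^3 - (27/2)x^2 + 44x - 263/6


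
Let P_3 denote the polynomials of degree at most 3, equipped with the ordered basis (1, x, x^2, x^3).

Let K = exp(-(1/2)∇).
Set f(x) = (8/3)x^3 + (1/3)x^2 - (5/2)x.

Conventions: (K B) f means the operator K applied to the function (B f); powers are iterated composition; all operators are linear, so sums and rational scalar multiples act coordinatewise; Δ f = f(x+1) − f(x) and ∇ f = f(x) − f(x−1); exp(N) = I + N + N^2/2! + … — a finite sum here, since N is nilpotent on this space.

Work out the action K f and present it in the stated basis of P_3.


order-1 term: -4x^2 + (11/3)x + 1/12
order-2 term: 2x - 23/12
order-3 term: -1/3
the series for exp(-(1/2)∇) f terminates at order 3
exp(-(1/2)∇) f = (8/3)x^3 - (11/3)x^2 + (19/6)x - 13/6

g(x) = (8/3)x^3 - (11/3)x^2 + (19/6)x - 13/6


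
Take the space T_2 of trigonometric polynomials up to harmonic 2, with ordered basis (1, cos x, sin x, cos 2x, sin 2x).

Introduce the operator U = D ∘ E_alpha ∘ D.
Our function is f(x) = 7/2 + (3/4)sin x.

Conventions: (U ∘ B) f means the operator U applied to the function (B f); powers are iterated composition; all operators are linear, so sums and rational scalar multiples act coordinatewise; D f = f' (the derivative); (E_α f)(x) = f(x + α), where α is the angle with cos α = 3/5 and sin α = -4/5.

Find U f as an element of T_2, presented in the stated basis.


the image equals g(x) = (3/5)cos x - (9/20)sin x

D f = (3/4)cos x
E_alpha D f = (9/20)cos x + (3/5)sin x
D E_alpha D f = (3/5)cos x - (9/20)sin x


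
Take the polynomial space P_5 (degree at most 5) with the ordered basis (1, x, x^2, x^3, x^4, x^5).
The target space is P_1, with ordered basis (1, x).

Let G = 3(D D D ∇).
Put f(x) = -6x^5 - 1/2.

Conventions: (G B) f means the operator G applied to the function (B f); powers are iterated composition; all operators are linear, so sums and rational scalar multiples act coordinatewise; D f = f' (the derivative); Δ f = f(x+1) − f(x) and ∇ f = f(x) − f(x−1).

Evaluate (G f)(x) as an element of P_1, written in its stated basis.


the image equals g(x) = -2160x + 1080

∇ f = -30x^4 + 60x^3 - 60x^2 + 30x - 6
D ∇ f = -120x^3 + 180x^2 - 120x + 30
D D ∇ f = -360x^2 + 360x - 120
D (D D ∇) f = -720x + 360
(3(D D D ∇)) f = -2160x + 1080


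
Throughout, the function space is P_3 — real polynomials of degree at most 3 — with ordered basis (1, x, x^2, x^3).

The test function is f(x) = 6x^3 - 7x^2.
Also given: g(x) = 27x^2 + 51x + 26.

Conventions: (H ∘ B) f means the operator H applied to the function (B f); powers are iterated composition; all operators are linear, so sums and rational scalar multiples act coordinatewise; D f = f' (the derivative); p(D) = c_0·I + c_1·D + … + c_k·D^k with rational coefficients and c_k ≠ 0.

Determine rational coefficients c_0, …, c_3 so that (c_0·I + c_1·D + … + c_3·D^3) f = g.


c_0 = 0, c_1 = 3/2, c_2 = 2, c_3 = 3/2

D^0 f = 6x^3 - 7x^2
D^1 f = 18x^2 - 14x
D^2 f = 36x - 14
D^3 f = 36
matching coefficients of g against c_0 f + c_1 Df + … from the top degree down determines the c_i
solution: c_0 = 0, c_1 = 3/2, c_2 = 2, c_3 = 3/2
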